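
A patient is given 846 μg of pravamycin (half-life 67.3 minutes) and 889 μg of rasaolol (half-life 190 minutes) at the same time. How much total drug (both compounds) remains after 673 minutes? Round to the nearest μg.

77 μg

pravamycin: 846 × (1/2)^(673/67.3) = 846 × (1/2)^10 ≈ 0.82617 μg.
rasaolol: 889 × (1/2)^(673/190) = 889 × (1/2)^3.5421 ≈ 76.317 μg.
Total = 0.82617 + 76.317 ≈ 77.143 μg.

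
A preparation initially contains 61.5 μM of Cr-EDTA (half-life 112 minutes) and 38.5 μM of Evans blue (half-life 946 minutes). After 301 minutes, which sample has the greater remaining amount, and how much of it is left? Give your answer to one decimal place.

Evans blue, 30.9 μM

Cr-EDTA: 61.5 × (1/2)^2.6875 ≈ 9.5468 μM.
Evans blue: 38.5 × (1/2)^0.31818 ≈ 30.88 μM.
Evans blue has more remaining, at ≈ 30.88 μM.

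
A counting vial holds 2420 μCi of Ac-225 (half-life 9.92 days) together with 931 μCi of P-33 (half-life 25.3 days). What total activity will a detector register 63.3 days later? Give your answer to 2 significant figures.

190 μCi

Ac-225: 2420 × (1/2)^(63.3/9.92) = 2420 × (1/2)^6.381 ≈ 29.035 μCi.
P-33: 931 × (1/2)^(63.3/25.3) = 931 × (1/2)^2.502 ≈ 164.35 μCi.
Total = 29.035 + 164.35 ≈ 193.39 μCi.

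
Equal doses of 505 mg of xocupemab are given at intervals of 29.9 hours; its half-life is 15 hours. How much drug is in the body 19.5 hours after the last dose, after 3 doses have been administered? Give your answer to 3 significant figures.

The 3 doses were given 79.3, 49.4, 19.5 hours ago.
Total = 505·(1/2)^(79.3/15) + 505·(1/2)^(49.4/15) + 505·(1/2)^(19.5/15)
      = 12.937 + 51.511 + 205.09 ≈ 269.54 mg.

270 mg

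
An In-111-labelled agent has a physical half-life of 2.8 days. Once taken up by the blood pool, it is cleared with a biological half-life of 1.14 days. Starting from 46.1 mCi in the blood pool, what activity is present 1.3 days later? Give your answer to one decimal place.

1/t_eff = 1/t_phys + 1/t_biol = 1/2.8 + 1/1.14 = 1.2343 per day.
t_eff = 2.8 × 1.14 / (2.8 + 1.14) ≈ 0.81015 days.
Remaining = 46.1 × (1/2)^(1.3/0.81015) = 46.1 × (1/2)^1.6046 ≈ 15.159 mCi.

15.2 mCi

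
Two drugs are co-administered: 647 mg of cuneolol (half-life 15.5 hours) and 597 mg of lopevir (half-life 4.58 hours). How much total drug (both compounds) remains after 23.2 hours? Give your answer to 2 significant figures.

cuneolol: 647 × (1/2)^(23.2/15.5) = 647 × (1/2)^1.4968 ≈ 229.26 mg.
lopevir: 597 × (1/2)^(23.2/4.58) = 597 × (1/2)^5.0655 ≈ 17.828 mg.
Total = 229.26 + 17.828 ≈ 247.09 mg.

250 mg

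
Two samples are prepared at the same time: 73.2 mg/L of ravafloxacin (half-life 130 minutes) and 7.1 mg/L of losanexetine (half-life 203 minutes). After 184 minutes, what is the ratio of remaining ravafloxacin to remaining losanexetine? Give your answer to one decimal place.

ravafloxacin: 73.2 × (1/2)^(184/130) = 73.2 × (1/2)^1.4154 ≈ 27.443 mg/L.
losanexetine: 7.1 × (1/2)^(184/203) = 7.1 × (1/2)^0.9064 ≈ 3.7879 mg/L.
Ratio ≈ 27.443 / 3.7879 ≈ 7.2449.

7.2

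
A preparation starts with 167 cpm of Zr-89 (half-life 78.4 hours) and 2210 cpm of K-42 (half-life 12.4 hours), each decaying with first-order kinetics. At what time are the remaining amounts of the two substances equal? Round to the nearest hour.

Set 167·(1/2)^(t/78.4) = 2210·(1/2)^(t/12.4).
Taking log₂: log₂(167/2210) = t·(1/78.4 − 1/12.4).
log₂(0.075566) = -3.7261; 1/78.4 − 1/12.4 = -0.06789.
t = -3.7261 / -0.06789 ≈ 54.885 hours.

55 hours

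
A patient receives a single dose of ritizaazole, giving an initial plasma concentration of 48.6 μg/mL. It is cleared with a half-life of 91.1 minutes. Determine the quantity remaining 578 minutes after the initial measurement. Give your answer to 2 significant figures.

Number of half-lives: n = 578/91.1 ≈ 6.3447.
Remaining = 48.6 × (1/2)^6.3447 = 48.6 × 0.012304 ≈ 0.598 μg/mL.

0.60 μg/mL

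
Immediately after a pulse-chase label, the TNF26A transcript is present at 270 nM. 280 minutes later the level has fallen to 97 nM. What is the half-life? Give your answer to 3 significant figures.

A/A₀ = 97/270 ≈ 0.35926.
n = log₂(2.7835) ≈ 1.4769 half-lives elapsed in 280 minutes.
t½ = 280/1.4769 ≈ 189.59 minutes.

190 minutes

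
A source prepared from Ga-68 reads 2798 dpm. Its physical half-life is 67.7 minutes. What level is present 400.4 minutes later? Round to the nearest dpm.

46 dpm

Number of half-lives: n = 400.4/67.7 ≈ 5.9143.
Remaining = 2798 × (1/2)^5.9143 = 2798 × 0.016581 ≈ 46.394 dpm.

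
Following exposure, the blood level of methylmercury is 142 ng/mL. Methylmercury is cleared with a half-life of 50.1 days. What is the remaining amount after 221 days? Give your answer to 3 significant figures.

6.67 ng/mL

Number of half-lives: n = 221/50.1 ≈ 4.4112.
Remaining = 142 × (1/2)^4.4112 = 142 × 0.047001 ≈ 6.6741 ng/mL.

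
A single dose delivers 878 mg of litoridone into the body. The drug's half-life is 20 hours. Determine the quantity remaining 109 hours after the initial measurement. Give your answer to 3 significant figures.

20.1 mg

Number of half-lives: n = 109/20 ≈ 5.45.
Remaining = 878 × (1/2)^5.45 = 878 × 0.022876 ≈ 20.085 mg.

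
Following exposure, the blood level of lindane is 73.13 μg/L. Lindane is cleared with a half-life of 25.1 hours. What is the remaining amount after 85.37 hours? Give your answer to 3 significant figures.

6.92 μg/L

Number of half-lives: n = 85.37/25.1 ≈ 3.4012.
Remaining = 73.13 × (1/2)^3.4012 = 73.13 × 0.094654 ≈ 6.922 μg/L.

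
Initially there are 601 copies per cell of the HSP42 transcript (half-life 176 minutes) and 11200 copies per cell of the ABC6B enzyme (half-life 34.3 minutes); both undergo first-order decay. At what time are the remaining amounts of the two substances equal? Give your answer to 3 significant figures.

180 minutes

Set 601·(1/2)^(t/176) = 11200·(1/2)^(t/34.3).
Taking log₂: log₂(601/11200) = t·(1/176 − 1/34.3).
log₂(0.053661) = -4.22; 1/176 − 1/34.3 = -0.023473.
t = -4.22 / -0.023473 ≈ 179.78 minutes.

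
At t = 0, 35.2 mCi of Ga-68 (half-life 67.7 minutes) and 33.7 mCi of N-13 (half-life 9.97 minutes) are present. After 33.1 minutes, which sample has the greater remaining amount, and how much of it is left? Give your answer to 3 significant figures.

Ga-68, 25.1 mCi

Ga-68: 35.2 × (1/2)^0.48892 ≈ 25.082 mCi.
N-13: 33.7 × (1/2)^3.32 ≈ 3.3746 mCi.
Ga-68 has more remaining, at ≈ 25.082 mCi.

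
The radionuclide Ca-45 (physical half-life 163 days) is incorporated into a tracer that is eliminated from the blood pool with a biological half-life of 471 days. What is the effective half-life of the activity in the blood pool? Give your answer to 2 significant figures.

1/t_eff = 1/t_phys + 1/t_biol = 1/163 + 1/471 = 0.0082581 per day.
t_eff = 163 × 471 / (163 + 471) ≈ 121.09 days.

120 days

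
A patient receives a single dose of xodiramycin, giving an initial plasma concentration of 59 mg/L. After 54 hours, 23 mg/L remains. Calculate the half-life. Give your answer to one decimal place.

A/A₀ = 23/59 ≈ 0.38983.
n = log₂(2.5652) ≈ 1.3591 half-lives elapsed in 54 hours.
t½ = 54/1.3591 ≈ 39.733 hours.

39.7 hours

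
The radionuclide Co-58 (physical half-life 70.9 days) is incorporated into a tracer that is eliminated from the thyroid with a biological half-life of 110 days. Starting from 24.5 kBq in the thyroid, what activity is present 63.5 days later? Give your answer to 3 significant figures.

1/t_eff = 1/t_phys + 1/t_biol = 1/70.9 + 1/110 = 0.023195 per day.
t_eff = 70.9 × 110 / (70.9 + 110) ≈ 43.112 days.
Remaining = 24.5 × (1/2)^(63.5/43.112) = 24.5 × (1/2)^1.4729 ≈ 8.8263 kBq.

8.83 kBq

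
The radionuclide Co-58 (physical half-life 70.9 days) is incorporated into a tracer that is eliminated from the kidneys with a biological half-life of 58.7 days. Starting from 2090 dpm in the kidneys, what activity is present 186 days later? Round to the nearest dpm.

38 dpm

1/t_eff = 1/t_phys + 1/t_biol = 1/70.9 + 1/58.7 = 0.03114 per day.
t_eff = 70.9 × 58.7 / (70.9 + 58.7) ≈ 32.113 days.
Remaining = 2090 × (1/2)^(186/32.113) = 2090 × (1/2)^5.7921 ≈ 37.719 dpm.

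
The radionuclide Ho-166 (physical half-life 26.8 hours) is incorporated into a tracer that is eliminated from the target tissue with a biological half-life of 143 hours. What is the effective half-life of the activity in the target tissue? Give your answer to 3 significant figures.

22.6 hours

1/t_eff = 1/t_phys + 1/t_biol = 1/26.8 + 1/143 = 0.044306 per hour.
t_eff = 26.8 × 143 / (26.8 + 143) ≈ 22.57 hours.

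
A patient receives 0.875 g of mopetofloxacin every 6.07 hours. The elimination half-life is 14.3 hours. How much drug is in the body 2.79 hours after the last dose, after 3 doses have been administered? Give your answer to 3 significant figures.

1.76 g

The 3 doses were given 14.93, 8.86, 2.79 hours ago.
Total = 0.875·(1/2)^(14.93/14.3) + 0.875·(1/2)^(8.86/14.3) + 0.875·(1/2)^(2.79/14.3)
      = 0.42434 + 0.5695 + 0.76432 ≈ 1.7582 g.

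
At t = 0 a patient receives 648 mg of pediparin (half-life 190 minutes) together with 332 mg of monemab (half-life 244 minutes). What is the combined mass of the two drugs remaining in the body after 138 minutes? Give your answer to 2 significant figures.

620 mg

pediparin: 648 × (1/2)^(138/190) = 648 × (1/2)^0.72632 ≈ 391.68 mg.
monemab: 332 × (1/2)^(138/244) = 332 × (1/2)^0.56557 ≈ 224.33 mg.
Total = 391.68 + 224.33 ≈ 616.01 mg.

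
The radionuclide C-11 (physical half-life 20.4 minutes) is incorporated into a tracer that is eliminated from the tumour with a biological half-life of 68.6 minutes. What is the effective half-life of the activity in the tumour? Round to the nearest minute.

1/t_eff = 1/t_phys + 1/t_biol = 1/20.4 + 1/68.6 = 0.063597 per minute.
t_eff = 20.4 × 68.6 / (20.4 + 68.6) ≈ 15.724 minutes.

16 minutes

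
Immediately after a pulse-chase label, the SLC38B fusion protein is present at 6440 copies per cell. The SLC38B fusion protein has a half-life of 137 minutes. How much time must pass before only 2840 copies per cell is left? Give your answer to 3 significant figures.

162 minutes

Fraction remaining = 2840/6440 ≈ 0.44099.
n = log₂(6440/2840) = ln(2.2676)/ln 2 ≈ 1.1812 half-lives.
t = n × t½ = 1.1812 × 137 ≈ 161.82 minutes.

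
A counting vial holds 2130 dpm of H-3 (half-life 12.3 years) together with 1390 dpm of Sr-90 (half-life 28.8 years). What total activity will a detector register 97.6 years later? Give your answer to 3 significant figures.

141 dpm

H-3: 2130 × (1/2)^(97.6/12.3) = 2130 × (1/2)^7.935 ≈ 8.704 dpm.
Sr-90: 1390 × (1/2)^(97.6/28.8) = 1390 × (1/2)^3.3889 ≈ 132.7 dpm.
Total = 8.704 + 132.7 ≈ 141.4 dpm.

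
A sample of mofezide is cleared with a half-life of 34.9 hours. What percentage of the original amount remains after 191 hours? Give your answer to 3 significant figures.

2.25%

n = 191/34.9 ≈ 5.4728 half-lives.
Fraction remaining = (1/2)^5.4728 ≈ 0.022518, i.e. 2.2518%.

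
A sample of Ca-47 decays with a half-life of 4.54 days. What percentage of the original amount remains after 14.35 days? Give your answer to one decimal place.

n = 14.35/4.54 ≈ 3.1608 half-lives.
Fraction remaining = (1/2)^3.1608 ≈ 0.11182, i.e. 11.182%.

11.2%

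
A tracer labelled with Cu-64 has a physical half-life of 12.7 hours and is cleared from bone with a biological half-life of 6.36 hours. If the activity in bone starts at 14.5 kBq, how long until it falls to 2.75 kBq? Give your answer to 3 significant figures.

10.2 hours

1/t_eff = 1/t_phys + 1/t_biol = 1/12.7 + 1/6.36 = 0.23597 per hour.
t_eff = 12.7 × 6.36 / (12.7 + 6.36) ≈ 4.2378 hours.
n = log₂(14.5/2.75) ≈ 2.3985; t = 2.3985 × 4.2378 ≈ 10.165 hours.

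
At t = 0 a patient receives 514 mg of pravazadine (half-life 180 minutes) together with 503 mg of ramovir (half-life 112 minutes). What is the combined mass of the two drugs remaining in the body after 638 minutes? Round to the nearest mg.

pravazadine: 514 × (1/2)^(638/180) = 514 × (1/2)^3.5444 ≈ 44.053 mg.
ramovir: 503 × (1/2)^(638/112) = 503 × (1/2)^5.6964 ≈ 9.7 mg.
Total = 44.053 + 9.7 ≈ 53.753 mg.

54 mg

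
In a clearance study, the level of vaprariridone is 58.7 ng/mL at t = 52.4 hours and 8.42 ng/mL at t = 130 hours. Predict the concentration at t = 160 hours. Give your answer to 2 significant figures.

Over Δt = 130 − 52.4 = 77.6 hours, the level fell by a factor of 58.7/8.42 ≈ 6.9715.
n = log₂(6.9715) ≈ 2.8015 half-lives, so t½ = 77.6/2.8015 ≈ 27.7 hours.
From t = 130 to t = 160: 8.42 × (1/2)^((160−130)/27.7) ≈ 3.9745 ng/mL.

4.0 ng/mL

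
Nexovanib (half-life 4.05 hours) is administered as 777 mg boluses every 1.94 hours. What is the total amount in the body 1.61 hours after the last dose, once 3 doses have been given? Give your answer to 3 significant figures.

The 3 doses were given 5.49, 3.55, 1.61 hours ago.
Total = 777·(1/2)^(5.49/4.05) + 777·(1/2)^(3.55/4.05) + 777·(1/2)^(1.61/4.05)
      = 303.64 + 423.21 + 589.86 ≈ 1316.7 mg.

1320 mg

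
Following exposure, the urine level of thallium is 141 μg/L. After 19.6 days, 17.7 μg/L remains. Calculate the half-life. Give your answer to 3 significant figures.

A/A₀ = 17.7/141 ≈ 0.12553.
n = log₂(7.9661) ≈ 2.9939 half-lives elapsed in 19.6 days.
t½ = 19.6/2.9939 ≈ 6.5467 days.

6.55 days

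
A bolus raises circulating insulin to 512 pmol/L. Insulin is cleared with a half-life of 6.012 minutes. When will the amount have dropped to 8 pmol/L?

8/512 = 1/64, so 6 half-lives have elapsed.
t = 6 × 6.012 = 36.072 minutes.

36.072 minutes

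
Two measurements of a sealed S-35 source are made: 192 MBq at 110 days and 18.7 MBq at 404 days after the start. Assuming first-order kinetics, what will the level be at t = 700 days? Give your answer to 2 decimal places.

1.79 MBq

Over Δt = 404 − 110 = 294 days, the level fell by a factor of 192/18.7 ≈ 10.267.
n = log₂(10.267) ≈ 3.36 half-lives, so t½ = 294/3.36 ≈ 87.5 days.
From t = 404 to t = 700: 18.7 × (1/2)^((700−404)/87.5) ≈ 1.7927 MBq.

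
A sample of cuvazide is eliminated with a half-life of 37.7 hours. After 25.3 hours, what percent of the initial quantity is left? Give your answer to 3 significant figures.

62.8%

n = 25.3/37.7 ≈ 0.67109 half-lives.
Fraction remaining = (1/2)^0.67109 ≈ 0.62803, i.e. 62.803%.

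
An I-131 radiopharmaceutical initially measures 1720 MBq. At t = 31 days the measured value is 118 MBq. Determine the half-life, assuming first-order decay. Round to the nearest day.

A/A₀ = 118/1720 ≈ 0.068605.
n = log₂(14.576) ≈ 3.8655 half-lives elapsed in 31 days.
t½ = 31/3.8655 ≈ 8.0196 days.

8 days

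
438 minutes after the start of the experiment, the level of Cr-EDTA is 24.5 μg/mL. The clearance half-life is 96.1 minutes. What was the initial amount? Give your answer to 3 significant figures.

Number of half-lives elapsed: n = 438/96.1 ≈ 4.5578.
A₀ = A × 2^n = 24.5 × 2^4.5578 = 24.5 × 23.552 ≈ 577.01 μg/mL.

577 μg/mL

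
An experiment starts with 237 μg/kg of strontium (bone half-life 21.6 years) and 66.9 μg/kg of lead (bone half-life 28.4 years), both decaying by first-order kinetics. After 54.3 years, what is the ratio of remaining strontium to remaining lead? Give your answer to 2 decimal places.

2.33

strontium: 237 × (1/2)^(54.3/21.6) = 237 × (1/2)^2.5139 ≈ 41.495 μg/kg.
lead: 66.9 × (1/2)^(54.3/28.4) = 66.9 × (1/2)^1.912 ≈ 17.777 μg/kg.
Ratio ≈ 41.495 / 17.777 ≈ 2.3341.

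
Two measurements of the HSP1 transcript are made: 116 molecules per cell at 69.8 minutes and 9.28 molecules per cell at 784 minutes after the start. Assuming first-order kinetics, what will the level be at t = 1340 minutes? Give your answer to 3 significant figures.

Over Δt = 784 − 69.8 = 714.2 minutes, the level fell by a factor of 116/9.28 ≈ 12.5.
n = log₂(12.5) ≈ 3.6439 half-lives, so t½ = 714.2/3.6439 ≈ 196 minutes.
From t = 784 to t = 1340: 9.28 × (1/2)^((1340−784)/196) ≈ 1.299 molecules per cell.

1.30 molecules per cell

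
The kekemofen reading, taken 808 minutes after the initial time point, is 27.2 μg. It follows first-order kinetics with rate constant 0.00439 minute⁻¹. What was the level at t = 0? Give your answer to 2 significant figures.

t½ = ln 2 / λ = 0.69315 / 0.00439 ≈ 157.89 minutes.
Number of half-lives elapsed: n = 808/157.89 ≈ 5.1174.
A₀ = A × 2^n = 27.2 × 2^5.1174 = 27.2 × 34.713 ≈ 944.2 μg.

940 μg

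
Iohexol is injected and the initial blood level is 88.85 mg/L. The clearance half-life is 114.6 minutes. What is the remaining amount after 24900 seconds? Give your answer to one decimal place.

Convert the elapsed time: 24900 seconds = 415 minutes.
Number of half-lives: n = 415/114.6 ≈ 3.6213.
Remaining = 88.85 × (1/2)^3.6213 = 88.85 × 0.081261 ≈ 7.22 mg/L.

7.2 mg/L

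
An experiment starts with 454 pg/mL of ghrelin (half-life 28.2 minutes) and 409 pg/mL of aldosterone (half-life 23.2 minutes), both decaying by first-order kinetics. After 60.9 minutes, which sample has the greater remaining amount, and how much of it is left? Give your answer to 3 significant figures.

ghrelin: 454 × (1/2)^2.1596 ≈ 101.62 pg/mL.
aldosterone: 409 × (1/2)^2.625 ≈ 66.301 pg/mL.
Ghrelin has more remaining, at ≈ 101.62 pg/mL.

ghrelin, 102 pg/mL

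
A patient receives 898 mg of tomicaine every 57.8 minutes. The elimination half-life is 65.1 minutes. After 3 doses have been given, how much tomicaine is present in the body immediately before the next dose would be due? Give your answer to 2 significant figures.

890 mg

The 3 doses were given 173.4, 115.6, 57.8 minutes ago.
Total = 898·(1/2)^(173.4/65.1) + 898·(1/2)^(115.6/65.1) + 898·(1/2)^(57.8/65.1)
      = 141.73 + 262.26 + 485.29 ≈ 889.28 mg.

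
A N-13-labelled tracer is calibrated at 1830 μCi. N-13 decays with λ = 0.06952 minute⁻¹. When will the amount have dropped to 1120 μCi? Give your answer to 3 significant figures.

7.06 minutes

t½ = ln 2 / λ = 0.69315 / 0.06952 ≈ 9.9705 minutes.
Fraction remaining = 1120/1830 ≈ 0.61202.
n = log₂(1830/1120) = ln(1.6339)/ln 2 ≈ 0.70834 half-lives.
t = n × t½ = 0.70834 × 9.9705 ≈ 7.0625 minutes.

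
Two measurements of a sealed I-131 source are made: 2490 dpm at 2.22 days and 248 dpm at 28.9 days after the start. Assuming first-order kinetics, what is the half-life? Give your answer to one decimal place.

Over Δt = 28.9 − 2.22 = 26.68 days, the level fell by a factor of 2490/248 ≈ 10.04.
n = log₂(10.04) ≈ 3.3277 half-lives, so t½ = 26.68/3.3277 ≈ 8.0175 days.

8.0 days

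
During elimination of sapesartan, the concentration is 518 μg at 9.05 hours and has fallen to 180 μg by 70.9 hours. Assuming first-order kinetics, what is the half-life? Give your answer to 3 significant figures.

Over Δt = 70.9 − 9.05 = 61.85 hours, the level fell by a factor of 518/180 ≈ 2.8778.
n = log₂(2.8778) ≈ 1.525 half-lives, so t½ = 61.85/1.525 ≈ 40.559 hours.

40.6 hours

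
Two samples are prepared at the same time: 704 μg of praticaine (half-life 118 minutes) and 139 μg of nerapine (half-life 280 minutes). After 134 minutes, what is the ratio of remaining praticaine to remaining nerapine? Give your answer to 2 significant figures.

3.2

praticaine: 704 × (1/2)^(134/118) = 704 × (1/2)^1.1356 ≈ 320.42 μg.
nerapine: 139 × (1/2)^(134/280) = 139 × (1/2)^0.47857 ≈ 99.759 μg.
Ratio ≈ 320.42 / 99.759 ≈ 3.212.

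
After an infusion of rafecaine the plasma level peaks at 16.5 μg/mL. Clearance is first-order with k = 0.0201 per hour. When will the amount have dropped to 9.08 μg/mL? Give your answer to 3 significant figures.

29.7 hours

t½ = ln 2 / k = 0.69315 / 0.0201 ≈ 34.485 hours.
Fraction remaining = 9.08/16.5 ≈ 0.5503.
n = log₂(16.5/9.08) = ln(1.8172)/ln 2 ≈ 0.8617 half-lives.
t = n × t½ = 0.8617 × 34.485 ≈ 29.716 hours.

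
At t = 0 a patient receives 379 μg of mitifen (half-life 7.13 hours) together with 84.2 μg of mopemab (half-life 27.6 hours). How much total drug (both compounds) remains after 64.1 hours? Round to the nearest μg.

mitifen: 379 × (1/2)^(64.1/7.13) = 379 × (1/2)^8.9902 ≈ 0.74529 μg.
mopemab: 84.2 × (1/2)^(64.1/27.6) = 84.2 × (1/2)^2.3225 ≈ 16.834 μg.
Total = 0.74529 + 16.834 ≈ 17.579 μg.

18 μg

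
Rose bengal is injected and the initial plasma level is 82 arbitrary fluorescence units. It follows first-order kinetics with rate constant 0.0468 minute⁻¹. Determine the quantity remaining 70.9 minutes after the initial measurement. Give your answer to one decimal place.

t½ = ln 2 / k = 0.69315 / 0.0468 ≈ 14.811 minutes.
Number of half-lives: n = 70.9/14.811 ≈ 4.787.
Remaining = 82 × (1/2)^4.787 = 82 × 0.036221 ≈ 2.9701 arbitrary fluorescence units.

3.0 arbitrary fluorescence units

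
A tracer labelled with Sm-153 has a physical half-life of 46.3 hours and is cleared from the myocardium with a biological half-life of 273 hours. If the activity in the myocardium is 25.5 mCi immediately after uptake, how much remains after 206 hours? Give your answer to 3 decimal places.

0.692 mCi

1/t_eff = 1/t_phys + 1/t_biol = 1/46.3 + 1/273 = 0.025261 per hour.
t_eff = 46.3 × 273 / (46.3 + 273) ≈ 39.586 hours.
Remaining = 25.5 × (1/2)^(206/39.586) = 25.5 × (1/2)^5.2038 ≈ 0.69188 mCi.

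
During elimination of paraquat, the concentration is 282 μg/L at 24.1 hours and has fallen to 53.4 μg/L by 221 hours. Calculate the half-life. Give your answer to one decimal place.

Over Δt = 221 − 24.1 = 196.9 hours, the level fell by a factor of 282/53.4 ≈ 5.2809.
n = log₂(5.2809) ≈ 2.4008 half-lives, so t½ = 196.9/2.4008 ≈ 82.015 hours.

82.0 hours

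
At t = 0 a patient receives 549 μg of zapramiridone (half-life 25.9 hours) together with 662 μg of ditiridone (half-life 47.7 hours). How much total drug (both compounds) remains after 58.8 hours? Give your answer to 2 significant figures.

zapramiridone: 549 × (1/2)^(58.8/25.9) = 549 × (1/2)^2.2703 ≈ 113.8 μg.
ditiridone: 662 × (1/2)^(58.8/47.7) = 662 × (1/2)^1.2327 ≈ 281.69 μg.
Total = 113.8 + 281.69 ≈ 395.5 μg.

400 μg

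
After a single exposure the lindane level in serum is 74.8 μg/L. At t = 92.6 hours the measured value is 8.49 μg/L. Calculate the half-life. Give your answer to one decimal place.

A/A₀ = 8.49/74.8 ≈ 0.1135.
n = log₂(8.8104) ≈ 3.1392 half-lives elapsed in 92.6 hours.
t½ = 92.6/3.1392 ≈ 29.498 hours.

29.5 hours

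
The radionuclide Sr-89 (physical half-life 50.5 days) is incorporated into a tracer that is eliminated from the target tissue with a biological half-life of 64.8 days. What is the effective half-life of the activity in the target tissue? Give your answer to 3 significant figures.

28.4 days

1/t_eff = 1/t_phys + 1/t_biol = 1/50.5 + 1/64.8 = 0.035234 per day.
t_eff = 50.5 × 64.8 / (50.5 + 64.8) ≈ 28.382 days.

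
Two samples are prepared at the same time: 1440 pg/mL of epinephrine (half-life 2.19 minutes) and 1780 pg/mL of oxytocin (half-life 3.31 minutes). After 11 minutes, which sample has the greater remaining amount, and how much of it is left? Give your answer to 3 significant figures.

epinephrine: 1440 × (1/2)^5.0228 ≈ 44.293 pg/mL.
oxytocin: 1780 × (1/2)^3.3233 ≈ 177.84 pg/mL.
Oxytocin has more remaining, at ≈ 177.84 pg/mL.

oxytocin, 178 pg/mL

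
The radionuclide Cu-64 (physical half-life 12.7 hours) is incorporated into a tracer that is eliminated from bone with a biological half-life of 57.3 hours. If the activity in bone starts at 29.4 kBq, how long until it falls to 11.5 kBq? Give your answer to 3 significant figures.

14.1 hours

1/t_eff = 1/t_phys + 1/t_biol = 1/12.7 + 1/57.3 = 0.096192 per hour.
t_eff = 12.7 × 57.3 / (12.7 + 57.3) ≈ 10.396 hours.
n = log₂(29.4/11.5) ≈ 1.3542; t = 1.3542 × 10.396 ≈ 14.078 hours.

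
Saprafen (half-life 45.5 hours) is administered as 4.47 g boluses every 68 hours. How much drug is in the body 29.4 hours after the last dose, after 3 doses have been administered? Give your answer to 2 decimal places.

4.23 g

The 3 doses were given 165.4, 97.4, 29.4 hours ago.
Total = 4.47·(1/2)^(165.4/45.5) + 4.47·(1/2)^(97.4/45.5) + 4.47·(1/2)^(29.4/45.5)
      = 0.35976 + 1.0137 + 2.8562 ≈ 4.2297 g.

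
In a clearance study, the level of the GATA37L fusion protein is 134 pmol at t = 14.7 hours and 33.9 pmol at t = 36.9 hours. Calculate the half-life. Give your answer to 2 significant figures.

Over Δt = 36.9 − 14.7 = 22.2 hours, the level fell by a factor of 134/33.9 ≈ 3.9528.
n = log₂(3.9528) ≈ 1.9829 half-lives, so t½ = 22.2/1.9829 ≈ 11.196 hours.

11 hours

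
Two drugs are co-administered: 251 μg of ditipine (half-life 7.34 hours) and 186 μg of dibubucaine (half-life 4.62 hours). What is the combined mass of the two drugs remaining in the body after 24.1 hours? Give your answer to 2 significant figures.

31 μg

ditipine: 251 × (1/2)^(24.1/7.34) = 251 × (1/2)^3.2834 ≈ 25.78 μg.
dibubucaine: 186 × (1/2)^(24.1/4.62) = 186 × (1/2)^5.2165 ≈ 5.0027 μg.
Total = 25.78 + 5.0027 ≈ 30.782 μg.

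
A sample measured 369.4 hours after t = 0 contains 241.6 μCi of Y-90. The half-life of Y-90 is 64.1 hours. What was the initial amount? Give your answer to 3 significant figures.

Number of half-lives elapsed: n = 369.4/64.1 ≈ 5.7629.
A₀ = A × 2^n = 241.6 × 2^5.7629 = 241.6 × 54.3 ≈ 13119 μCi.

13100 μCi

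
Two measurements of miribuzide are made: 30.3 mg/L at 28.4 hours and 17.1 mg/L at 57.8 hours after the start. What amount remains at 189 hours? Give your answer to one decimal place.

Over Δt = 57.8 − 28.4 = 29.4 hours, the level fell by a factor of 30.3/17.1 ≈ 1.7719.
n = log₂(1.7719) ≈ 0.82532 half-lives, so t½ = 29.4/0.82532 ≈ 35.622 hours.
From t = 57.8 to t = 189: 17.1 × (1/2)^((189−57.8)/35.622) ≈ 1.3313 mg/L.

1.3 mg/L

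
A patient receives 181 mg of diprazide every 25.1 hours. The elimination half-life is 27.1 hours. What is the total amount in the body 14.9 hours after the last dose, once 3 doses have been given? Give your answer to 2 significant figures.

The 3 doses were given 65.1, 40, 14.9 hours ago.
Total = 181·(1/2)^(65.1/27.1) + 181·(1/2)^(40/27.1) + 181·(1/2)^(14.9/27.1)
      = 34.241 + 65.066 + 123.64 ≈ 222.95 mg.

220 mg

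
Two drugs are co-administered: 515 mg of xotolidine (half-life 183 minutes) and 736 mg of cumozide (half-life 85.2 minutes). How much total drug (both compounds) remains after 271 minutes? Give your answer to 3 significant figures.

xotolidine: 515 × (1/2)^(271/183) = 515 × (1/2)^1.4809 ≈ 184.51 mg.
cumozide: 736 × (1/2)^(271/85.2) = 736 × (1/2)^3.1808 ≈ 81.166 mg.
Total = 184.51 + 81.166 ≈ 265.68 mg.

266 mg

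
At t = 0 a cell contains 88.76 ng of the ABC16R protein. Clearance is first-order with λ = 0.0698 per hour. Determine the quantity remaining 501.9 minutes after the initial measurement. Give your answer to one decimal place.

49.5 ng

t½ = ln 2 / λ = 0.69315 / 0.0698 ≈ 9.9305 hours.
Convert the elapsed time: 501.9 minutes = 8.365 hours.
Number of half-lives: n = 8.365/9.9305 ≈ 0.84236.
Remaining = 88.76 × (1/2)^0.84236 = 88.76 × 0.55773 ≈ 49.504 ng.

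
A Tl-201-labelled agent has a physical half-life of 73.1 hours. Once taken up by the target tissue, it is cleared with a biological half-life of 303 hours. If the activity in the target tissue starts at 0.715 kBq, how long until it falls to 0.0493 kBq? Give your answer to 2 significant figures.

1/t_eff = 1/t_phys + 1/t_biol = 1/73.1 + 1/303 = 0.01698 per hour.
t_eff = 73.1 × 303 / (73.1 + 303) ≈ 58.892 hours.
n = log₂(0.715/0.0493) ≈ 3.8583; t = 3.8583 × 58.892 ≈ 227.22 hours.

230 hours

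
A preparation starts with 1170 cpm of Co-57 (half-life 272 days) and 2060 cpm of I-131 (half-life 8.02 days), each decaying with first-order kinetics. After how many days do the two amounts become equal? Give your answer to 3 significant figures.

Set 1170·(1/2)^(t/272) = 2060·(1/2)^(t/8.02).
Taking log₂: log₂(1170/2060) = t·(1/272 − 1/8.02).
log₂(0.56796) = -0.81614; 1/272 − 1/8.02 = -0.12101.
t = -0.81614 / -0.12101 ≈ 6.7443 days.

6.74 days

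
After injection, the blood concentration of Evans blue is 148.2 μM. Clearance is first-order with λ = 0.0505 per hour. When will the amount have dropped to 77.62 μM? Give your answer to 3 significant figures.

12.8 hours

t½ = ln 2 / λ = 0.69315 / 0.0505 ≈ 13.726 hours.
Fraction remaining = 77.62/148.2 ≈ 0.52375.
n = log₂(148.2/77.62) = ln(1.9093)/ln 2 ≈ 0.93305 half-lives.
t = n × t½ = 0.93305 × 13.726 ≈ 12.807 hours.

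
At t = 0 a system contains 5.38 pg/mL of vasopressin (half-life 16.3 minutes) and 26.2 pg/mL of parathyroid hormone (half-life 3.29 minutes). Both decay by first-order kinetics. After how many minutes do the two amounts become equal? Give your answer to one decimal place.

Set 5.38·(1/2)^(t/16.3) = 26.2·(1/2)^(t/3.29).
Taking log₂: log₂(5.38/26.2) = t·(1/16.3 − 1/3.29).
log₂(0.20534) = -2.2839; 1/16.3 − 1/3.29 = -0.2426.
t = -2.2839 / -0.2426 ≈ 9.4142 minutes.

9.4 minutes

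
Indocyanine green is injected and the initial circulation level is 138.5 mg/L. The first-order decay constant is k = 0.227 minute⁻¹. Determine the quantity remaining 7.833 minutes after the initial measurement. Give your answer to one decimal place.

t½ = ln 2 / k = 0.69315 / 0.227 ≈ 3.0535 minutes.
Number of half-lives: n = 7.833/3.0535 ≈ 2.5652.
Remaining = 138.5 × (1/2)^2.5652 = 138.5 × 0.16896 ≈ 23.401 mg/L.

23.4 mg/L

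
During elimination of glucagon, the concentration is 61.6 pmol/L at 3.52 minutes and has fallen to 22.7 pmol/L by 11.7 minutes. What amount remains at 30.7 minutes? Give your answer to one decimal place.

2.2 pmol/L

Over Δt = 11.7 − 3.52 = 8.18 minutes, the level fell by a factor of 61.6/22.7 ≈ 2.7137.
n = log₂(2.7137) ≈ 1.4402 half-lives, so t½ = 8.18/1.4402 ≈ 5.6796 minutes.
From t = 11.7 to t = 30.7: 22.7 × (1/2)^((30.7−11.7)/5.6796) ≈ 2.2335 pmol/L.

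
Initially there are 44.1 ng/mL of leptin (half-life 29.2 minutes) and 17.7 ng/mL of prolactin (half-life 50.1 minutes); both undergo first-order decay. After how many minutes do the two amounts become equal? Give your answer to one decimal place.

92.2 minutes

Set 44.1·(1/2)^(t/29.2) = 17.7·(1/2)^(t/50.1).
Taking log₂: log₂(44.1/17.7) = t·(1/29.2 − 1/50.1).
log₂(2.4915) = 1.317; 1/29.2 − 1/50.1 = 0.014286.
t = 1.317 / 0.014286 ≈ 92.187 minutes.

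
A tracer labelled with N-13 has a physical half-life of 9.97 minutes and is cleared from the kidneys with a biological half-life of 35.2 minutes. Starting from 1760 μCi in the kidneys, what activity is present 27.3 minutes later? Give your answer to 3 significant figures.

1/t_eff = 1/t_phys + 1/t_biol = 1/9.97 + 1/35.2 = 0.12871 per minute.
t_eff = 9.97 × 35.2 / (9.97 + 35.2) ≈ 7.7694 minutes.
Remaining = 1760 × (1/2)^(27.3/7.7694) = 1760 × (1/2)^3.5138 ≈ 154.08 μCi.

154 μCi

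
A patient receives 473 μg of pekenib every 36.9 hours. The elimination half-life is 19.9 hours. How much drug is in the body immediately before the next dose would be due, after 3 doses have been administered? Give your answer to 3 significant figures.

177 μg

The 3 doses were given 110.7, 73.8, 36.9 hours ago.
Total = 473·(1/2)^(110.7/19.9) + 473·(1/2)^(73.8/19.9) + 473·(1/2)^(36.9/19.9)
      = 10.007 + 36.181 + 130.82 ≈ 177.01 μg.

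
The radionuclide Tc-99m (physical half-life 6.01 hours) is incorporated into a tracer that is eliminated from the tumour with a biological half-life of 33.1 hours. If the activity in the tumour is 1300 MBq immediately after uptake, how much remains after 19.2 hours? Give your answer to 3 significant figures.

95.0 MBq

1/t_eff = 1/t_phys + 1/t_biol = 1/6.01 + 1/33.1 = 0.1966 per hour.
t_eff = 6.01 × 33.1 / (6.01 + 33.1) ≈ 5.0864 hours.
Remaining = 1300 × (1/2)^(19.2/5.0864) = 1300 × (1/2)^3.7747 ≈ 94.981 MBq.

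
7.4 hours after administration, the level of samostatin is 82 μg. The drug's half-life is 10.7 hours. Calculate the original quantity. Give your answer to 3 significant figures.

Number of half-lives elapsed: n = 7.4/10.7 ≈ 0.69159.
A₀ = A × 2^n = 82 × 2^0.69159 = 82 × 1.6151 ≈ 132.44 μg.

132 μg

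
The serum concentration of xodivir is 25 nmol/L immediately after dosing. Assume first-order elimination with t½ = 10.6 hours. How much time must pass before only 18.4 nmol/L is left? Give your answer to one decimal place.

Fraction remaining = 18.4/25 ≈ 0.736.
n = log₂(25/18.4) = ln(1.3587)/ln 2 ≈ 0.44222 half-lives.
t = n × t½ = 0.44222 × 10.6 ≈ 4.6876 hours.

4.7 hours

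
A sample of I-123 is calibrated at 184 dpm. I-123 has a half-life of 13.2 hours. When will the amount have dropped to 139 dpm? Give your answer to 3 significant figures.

Fraction remaining = 139/184 ≈ 0.75543.
n = log₂(184/139) = ln(1.3237)/ln 2 ≈ 0.40462 half-lives.
t = n × t½ = 0.40462 × 13.2 ≈ 5.341 hours.

5.34 hours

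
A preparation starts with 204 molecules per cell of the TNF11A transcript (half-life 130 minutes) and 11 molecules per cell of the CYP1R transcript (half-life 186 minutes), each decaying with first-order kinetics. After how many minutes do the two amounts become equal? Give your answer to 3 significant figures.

Set 204·(1/2)^(t/130) = 11·(1/2)^(t/186).
Taking log₂: log₂(204/11) = t·(1/130 − 1/186).
log₂(18.545) = 4.213; 1/130 − 1/186 = 0.002316.
t = 4.213 / 0.002316 ≈ 1819.1 minutes.

1820 minutes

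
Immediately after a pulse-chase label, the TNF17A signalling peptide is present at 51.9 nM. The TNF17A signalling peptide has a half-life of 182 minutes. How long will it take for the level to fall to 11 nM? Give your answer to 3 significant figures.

Fraction remaining = 11/51.9 ≈ 0.21195.
n = log₂(51.9/11) = ln(4.7182)/ln 2 ≈ 2.2382 half-lives.
t = n × t½ = 2.2382 × 182 ≈ 407.36 minutes.

407 minutes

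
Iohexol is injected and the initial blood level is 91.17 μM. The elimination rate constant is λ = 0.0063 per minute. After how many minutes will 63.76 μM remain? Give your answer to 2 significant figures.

57 minutes

t½ = ln 2 / λ = 0.69315 / 0.0063 ≈ 110.02 minutes.
Fraction remaining = 63.76/91.17 ≈ 0.69935.
n = log₂(91.17/63.76) = ln(1.4299)/ln 2 ≈ 0.51591 half-lives.
t = n × t½ = 0.51591 × 110.02 ≈ 56.762 minutes.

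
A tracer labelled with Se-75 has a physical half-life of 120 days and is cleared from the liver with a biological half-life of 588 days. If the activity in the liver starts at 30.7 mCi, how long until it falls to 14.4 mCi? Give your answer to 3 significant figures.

109 days

1/t_eff = 1/t_phys + 1/t_biol = 1/120 + 1/588 = 0.010034 per day.
t_eff = 120 × 588 / (120 + 588) ≈ 99.661 days.
n = log₂(30.7/14.4) ≈ 1.0922; t = 1.0922 × 99.661 ≈ 108.85 days.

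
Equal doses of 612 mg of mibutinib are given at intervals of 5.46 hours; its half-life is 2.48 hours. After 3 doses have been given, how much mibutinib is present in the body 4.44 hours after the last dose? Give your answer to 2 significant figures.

The 3 doses were given 15.36, 9.9, 4.44 hours ago.
Total = 612·(1/2)^(15.36/2.48) + 612·(1/2)^(9.9/2.48) + 612·(1/2)^(4.44/2.48)
      = 8.362 + 38.464 + 176.93 ≈ 223.76 mg.

220 mg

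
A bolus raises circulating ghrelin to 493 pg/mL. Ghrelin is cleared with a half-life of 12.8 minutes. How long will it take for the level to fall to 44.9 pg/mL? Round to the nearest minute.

Fraction remaining = 44.9/493 ≈ 0.091075.
n = log₂(493/44.9) = ln(10.98)/ln 2 ≈ 3.4568 half-lives.
t = n × t½ = 3.4568 × 12.8 ≈ 44.247 minutes.

44 minutes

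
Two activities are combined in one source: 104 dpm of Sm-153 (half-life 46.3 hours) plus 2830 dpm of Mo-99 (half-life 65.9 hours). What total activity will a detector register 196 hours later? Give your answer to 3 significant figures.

Sm-153: 104 × (1/2)^(196/46.3) = 104 × (1/2)^4.2333 ≈ 5.5296 dpm.
Mo-99: 2830 × (1/2)^(196/65.9) = 2830 × (1/2)^2.9742 ≈ 360.13 dpm.
Total = 5.5296 + 360.13 ≈ 365.66 dpm.

366 dpm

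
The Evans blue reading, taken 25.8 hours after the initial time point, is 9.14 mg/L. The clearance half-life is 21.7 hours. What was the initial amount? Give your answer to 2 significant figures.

21 mg/L

Number of half-lives elapsed: n = 25.8/21.7 ≈ 1.1889.
A₀ = A × 2^n = 9.14 × 2^1.1889 = 9.14 × 2.2799 ≈ 20.838 mg/L.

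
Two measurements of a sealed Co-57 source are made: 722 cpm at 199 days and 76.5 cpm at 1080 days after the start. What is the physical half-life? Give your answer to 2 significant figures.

Over Δt = 1080 − 199 = 881 days, the level fell by a factor of 722/76.5 ≈ 9.4379.
n = log₂(9.4379) ≈ 3.2385 half-lives, so t½ = 881/3.2385 ≈ 272.04 days.

270 days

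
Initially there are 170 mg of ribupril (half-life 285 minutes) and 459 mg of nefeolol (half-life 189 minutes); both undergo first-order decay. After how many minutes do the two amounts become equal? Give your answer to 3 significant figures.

804 minutes

Set 170·(1/2)^(t/285) = 459·(1/2)^(t/189).
Taking log₂: log₂(170/459) = t·(1/285 − 1/189).
log₂(0.37037) = -1.433; 1/285 − 1/189 = -0.0017822.
t = -1.433 / -0.0017822 ≈ 804.02 minutes.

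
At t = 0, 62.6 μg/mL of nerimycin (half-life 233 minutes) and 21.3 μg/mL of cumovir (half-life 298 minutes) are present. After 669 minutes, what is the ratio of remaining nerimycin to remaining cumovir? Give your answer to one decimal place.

nerimycin: 62.6 × (1/2)^(669/233) = 62.6 × (1/2)^2.8712 ≈ 8.5555 μg/mL.
cumovir: 21.3 × (1/2)^(669/298) = 21.3 × (1/2)^2.245 ≈ 4.4934 μg/mL.
Ratio ≈ 8.5555 / 4.4934 ≈ 1.904.

1.9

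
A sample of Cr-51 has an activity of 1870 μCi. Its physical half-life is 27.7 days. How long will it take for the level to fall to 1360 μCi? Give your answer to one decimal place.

Fraction remaining = 1360/1870 ≈ 0.72727.
n = log₂(1870/1360) = ln(1.375)/ln 2 ≈ 0.45943 half-lives.
t = n × t½ = 0.45943 × 27.7 ≈ 12.726 days.

12.7 days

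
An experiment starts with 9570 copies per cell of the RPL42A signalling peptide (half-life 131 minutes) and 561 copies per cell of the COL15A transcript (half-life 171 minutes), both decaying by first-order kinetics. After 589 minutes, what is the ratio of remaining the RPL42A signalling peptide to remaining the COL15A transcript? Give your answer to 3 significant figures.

8.23

RPL42A signalling peptide: 9570 × (1/2)^(589/131) = 9570 × (1/2)^4.4962 ≈ 424.06 copies per cell.
COL15A transcript: 561 × (1/2)^(589/171) = 561 × (1/2)^3.4444 ≈ 51.533 copies per cell.
Ratio ≈ 424.06 / 51.533 ≈ 8.2289.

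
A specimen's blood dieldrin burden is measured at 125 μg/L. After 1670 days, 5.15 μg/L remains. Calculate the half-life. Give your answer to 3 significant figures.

363 days

A/A₀ = 5.15/125 ≈ 0.0412.
n = log₂(24.272) ≈ 4.6012 half-lives elapsed in 1670 days.
t½ = 1670/4.6012 ≈ 362.95 days.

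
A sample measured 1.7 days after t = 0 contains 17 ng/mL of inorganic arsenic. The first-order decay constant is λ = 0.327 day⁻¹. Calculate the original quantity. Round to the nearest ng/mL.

t½ = ln 2 / λ = 0.69315 / 0.327 ≈ 2.1197 days.
Number of half-lives elapsed: n = 1.7/2.1197 ≈ 0.80199.
A₀ = A × 2^n = 17 × 2^0.80199 = 17 × 1.7435 ≈ 29.64 ng/mL.

30 ng/mL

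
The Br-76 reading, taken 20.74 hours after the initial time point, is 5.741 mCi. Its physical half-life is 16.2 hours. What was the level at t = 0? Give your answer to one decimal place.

13.9 mCi

Number of half-lives elapsed: n = 20.74/16.2 ≈ 1.2802.
A₀ = A × 2^n = 5.741 × 2^1.2802 = 5.741 × 2.4288 ≈ 13.944 mCi.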